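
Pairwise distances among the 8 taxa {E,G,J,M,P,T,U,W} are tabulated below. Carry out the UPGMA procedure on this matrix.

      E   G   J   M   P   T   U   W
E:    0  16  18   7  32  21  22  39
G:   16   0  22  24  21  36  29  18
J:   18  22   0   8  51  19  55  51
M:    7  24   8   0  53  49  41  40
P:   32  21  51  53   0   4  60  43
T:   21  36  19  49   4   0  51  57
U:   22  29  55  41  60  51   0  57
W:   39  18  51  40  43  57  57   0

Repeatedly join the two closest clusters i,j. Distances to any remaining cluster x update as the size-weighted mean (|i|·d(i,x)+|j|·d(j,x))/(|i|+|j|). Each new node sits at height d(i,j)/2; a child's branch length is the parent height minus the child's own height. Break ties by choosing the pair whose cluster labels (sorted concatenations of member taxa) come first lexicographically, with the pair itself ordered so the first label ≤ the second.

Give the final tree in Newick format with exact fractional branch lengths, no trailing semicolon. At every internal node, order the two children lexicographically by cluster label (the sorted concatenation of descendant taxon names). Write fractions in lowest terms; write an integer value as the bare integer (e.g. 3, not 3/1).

(((((E:7/2,M:7/2):3,J:13/2):19/2,(G:9,W:9):7):31/10,(P:2,T:2):171/10):17/5,U:45/2)

iteration 1: select P,T (d=4); attach at lengths (2, 2); label the merged cluster PT
  updated: d(E,PT)=53/2, d(G,PT)=57/2, d(J,PT)=35, d(M,PT)=51, d(PT,U)=111/2, d(PT,W)=50
iteration 2: select E,M (d=7); attach at lengths (7/2, 7/2); label the merged cluster EM
  updated: d(EM,G)=20, d(EM,J)=13, d(EM,PT)=155/4, d(EM,U)=63/2, d(EM,W)=79/2
iteration 3: select EM,J (d=13); attach at lengths (3, 13/2); label the merged cluster EJM
  updated: d(EJM,G)=62/3, d(EJM,PT)=75/2, d(EJM,U)=118/3, d(EJM,W)=130/3
iteration 4: select G,W (d=18); attach at lengths (9, 9); label the merged cluster GW
  updated: d(EJM,GW)=32, d(GW,PT)=157/4, d(GW,U)=43
iteration 5: select EJM,GW (d=32); attach at lengths (19/2, 7); label the merged cluster EGJMW
  updated: d(EGJMW,PT)=191/5, d(EGJMW,U)=204/5
iteration 6: select EGJMW,PT (d=191/5); attach at lengths (31/10, 171/10); label the merged cluster EGJMPTW
  updated: d(EGJMPTW,U)=45
iteration 7: select EGJMPTW,U (d=45); attach at lengths (17/5, 45/2); label the merged cluster EGJMPTUW
final tree: (((((E:7/2,M:7/2):3,J:13/2):19/2,(G:9,W:9):7):31/10,(P:2,T:2):171/10):17/5,U:45/2)
total length: 1011/10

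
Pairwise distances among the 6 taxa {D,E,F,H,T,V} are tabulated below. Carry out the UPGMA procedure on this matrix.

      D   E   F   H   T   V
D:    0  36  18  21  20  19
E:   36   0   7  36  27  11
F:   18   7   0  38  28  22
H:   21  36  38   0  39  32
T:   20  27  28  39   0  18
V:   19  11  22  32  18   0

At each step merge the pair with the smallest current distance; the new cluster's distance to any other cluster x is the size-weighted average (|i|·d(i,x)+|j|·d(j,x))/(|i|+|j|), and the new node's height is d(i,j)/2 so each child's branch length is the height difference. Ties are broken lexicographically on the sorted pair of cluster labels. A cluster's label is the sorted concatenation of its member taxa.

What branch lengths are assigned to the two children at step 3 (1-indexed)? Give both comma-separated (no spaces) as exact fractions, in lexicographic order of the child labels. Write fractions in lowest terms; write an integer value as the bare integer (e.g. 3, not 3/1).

1. join E+F (d=7) ⇒ EF; edges |E|=7/2, |F|=7/2
  updated: d(D,EF)=27, d(EF,H)=37, d(EF,T)=55/2, d(EF,V)=33/2
2. join EF+V (d=33/2) ⇒ EFV; edges |EF|=19/4, |V|=33/4
  updated: d(D,EFV)=73/3, d(EFV,H)=106/3, d(EFV,T)=73/3
3. join D+T (d=20) ⇒ DT; edges |D|=10, |T|=10
  updated: d(DT,EFV)=73/3, d(DT,H)=30
4. join DT+EFV (d=73/3) ⇒ DEFTV; edges |DT|=13/6, |EFV|=47/12
  updated: d(DEFTV,H)=166/5
5. join DEFTV+H (d=166/5) ⇒ DEFHTV; edges |DEFTV|=133/30, |H|=83/5
final tree: (((D:10,T:10):13/6,((E:7/2,F:7/2):19/4,V:33/4):47/12):133/30,H:83/5)
total length: 4027/60

10,10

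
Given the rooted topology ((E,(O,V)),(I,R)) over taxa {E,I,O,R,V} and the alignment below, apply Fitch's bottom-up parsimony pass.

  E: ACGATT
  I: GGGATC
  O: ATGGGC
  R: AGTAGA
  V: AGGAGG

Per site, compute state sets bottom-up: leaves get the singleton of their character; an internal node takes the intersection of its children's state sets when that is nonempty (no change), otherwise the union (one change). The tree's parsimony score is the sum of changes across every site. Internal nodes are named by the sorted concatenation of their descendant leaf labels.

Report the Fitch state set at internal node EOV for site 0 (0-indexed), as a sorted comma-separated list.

A

site 0, node OV: O={A} ∩ V={A} → {A} (+0)
site 0, node EOV: E={A} ∩ OV={A} → {A} (+0)
site 0, node IR: I={G} ∪ R={A} → {A,G} (+1)
site 0, node EIORV: EOV={A} ∩ IR={A,G} → {A} (+0)
site 1, node OV: O={T} ∪ V={G} → {G,T} (+1)
site 1, node EOV: E={C} ∪ OV={G,T} → {C,G,T} (+1)
site 1, node IR: I={G} ∩ R={G} → {G} (+0)
site 1, node EIORV: EOV={C,G,T} ∩ IR={G} → {G} (+0)
site 2, node OV: O={G} ∩ V={G} → {G} (+0)
site 2, node EOV: E={G} ∩ OV={G} → {G} (+0)
site 2, node IR: I={G} ∪ R={T} → {G,T} (+1)
site 2, node EIORV: EOV={G} ∩ IR={G,T} → {G} (+0)
site 3, node OV: O={G} ∪ V={A} → {A,G} (+1)
site 3, node EOV: E={A} ∩ OV={A,G} → {A} (+0)
site 3, node IR: I={A} ∩ R={A} → {A} (+0)
site 3, node EIORV: EOV={A} ∩ IR={A} → {A} (+0)
site 4, node OV: O={G} ∩ V={G} → {G} (+0)
site 4, node EOV: E={T} ∪ OV={G} → {G,T} (+1)
site 4, node IR: I={T} ∪ R={G} → {G,T} (+1)
site 4, node EIORV: EOV={G,T} ∩ IR={G,T} → {G,T} (+0)
site 5, node OV: O={C} ∪ V={G} → {C,G} (+1)
site 5, node EOV: E={T} ∪ OV={C,G} → {C,G,T} (+1)
site 5, node IR: I={C} ∪ R={A} → {A,C} (+1)
site 5, node EIORV: EOV={C,G,T} ∩ IR={A,C} → {C} (+0)
per-site changes: [1, 2, 1, 1, 2, 3]; total = 10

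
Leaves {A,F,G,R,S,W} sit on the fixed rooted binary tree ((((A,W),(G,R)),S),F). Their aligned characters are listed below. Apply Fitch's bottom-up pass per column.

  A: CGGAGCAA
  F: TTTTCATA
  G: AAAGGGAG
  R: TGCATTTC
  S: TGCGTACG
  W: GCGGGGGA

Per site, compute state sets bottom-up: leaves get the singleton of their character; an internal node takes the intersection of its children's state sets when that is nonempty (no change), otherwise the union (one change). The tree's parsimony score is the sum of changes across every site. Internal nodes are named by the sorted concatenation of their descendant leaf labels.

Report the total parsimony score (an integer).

25

[col 0] AW: children A:{C}, W:{G} ∪→ {C,G}; cost 1
[col 0] GR: children G:{A}, R:{T} ∪→ {A,T}; cost 1
[col 0] AGRW: children AW:{C,G}, GR:{A,T} ∪→ {A,C,G,T}; cost 1
[col 0] AGRSW: children AGRW:{A,C,G,T}, S:{T} ∩→ {T}; cost 0
[col 0] AFGRSW: children AGRSW:{T}, F:{T} ∩→ {T}; cost 0
[col 1] AW: children A:{G}, W:{C} ∪→ {C,G}; cost 1
[col 1] GR: children G:{A}, R:{G} ∪→ {A,G}; cost 1
[col 1] AGRW: children AW:{C,G}, GR:{A,G} ∩→ {G}; cost 0
[col 1] AGRSW: children AGRW:{G}, S:{G} ∩→ {G}; cost 0
[col 1] AFGRSW: children AGRSW:{G}, F:{T} ∪→ {G,T}; cost 1
[col 2] AW: children A:{G}, W:{G} ∩→ {G}; cost 0
[col 2] GR: children G:{A}, R:{C} ∪→ {A,C}; cost 1
[col 2] AGRW: children AW:{G}, GR:{A,C} ∪→ {A,C,G}; cost 1
[col 2] AGRSW: children AGRW:{A,C,G}, S:{C} ∩→ {C}; cost 0
[col 2] AFGRSW: children AGRSW:{C}, F:{T} ∪→ {C,T}; cost 1
[col 3] AW: children A:{A}, W:{G} ∪→ {A,G}; cost 1
[col 3] GR: children G:{G}, R:{A} ∪→ {A,G}; cost 1
[col 3] AGRW: children AW:{A,G}, GR:{A,G} ∩→ {A,G}; cost 0
[col 3] AGRSW: children AGRW:{A,G}, S:{G} ∩→ {G}; cost 0
[col 3] AFGRSW: children AGRSW:{G}, F:{T} ∪→ {G,T}; cost 1
[col 4] AW: children A:{G}, W:{G} ∩→ {G}; cost 0
[col 4] GR: children G:{G}, R:{T} ∪→ {G,T}; cost 1
[col 4] AGRW: children AW:{G}, GR:{G,T} ∩→ {G}; cost 0
[col 4] AGRSW: children AGRW:{G}, S:{T} ∪→ {G,T}; cost 1
[col 4] AFGRSW: children AGRSW:{G,T}, F:{C} ∪→ {C,G,T}; cost 1
[col 5] AW: children A:{C}, W:{G} ∪→ {C,G}; cost 1
[col 5] GR: children G:{G}, R:{T} ∪→ {G,T}; cost 1
[col 5] AGRW: children AW:{C,G}, GR:{G,T} ∩→ {G}; cost 0
[col 5] AGRSW: children AGRW:{G}, S:{A} ∪→ {A,G}; cost 1
[col 5] AFGRSW: children AGRSW:{A,G}, F:{A} ∩→ {A}; cost 0
[col 6] AW: children A:{A}, W:{G} ∪→ {A,G}; cost 1
[col 6] GR: children G:{A}, R:{T} ∪→ {A,T}; cost 1
[col 6] AGRW: children AW:{A,G}, GR:{A,T} ∩→ {A}; cost 0
[col 6] AGRSW: children AGRW:{A}, S:{C} ∪→ {A,C}; cost 1
[col 6] AFGRSW: children AGRSW:{A,C}, F:{T} ∪→ {A,C,T}; cost 1
[col 7] AW: children A:{A}, W:{A} ∩→ {A}; cost 0
[col 7] GR: children G:{G}, R:{C} ∪→ {C,G}; cost 1
[col 7] AGRW: children AW:{A}, GR:{C,G} ∪→ {A,C,G}; cost 1
[col 7] AGRSW: children AGRW:{A,C,G}, S:{G} ∩→ {G}; cost 0
[col 7] AFGRSW: children AGRSW:{G}, F:{A} ∪→ {A,G}; cost 1
per-site changes: [3, 3, 3, 3, 3, 3, 4, 3]; total = 25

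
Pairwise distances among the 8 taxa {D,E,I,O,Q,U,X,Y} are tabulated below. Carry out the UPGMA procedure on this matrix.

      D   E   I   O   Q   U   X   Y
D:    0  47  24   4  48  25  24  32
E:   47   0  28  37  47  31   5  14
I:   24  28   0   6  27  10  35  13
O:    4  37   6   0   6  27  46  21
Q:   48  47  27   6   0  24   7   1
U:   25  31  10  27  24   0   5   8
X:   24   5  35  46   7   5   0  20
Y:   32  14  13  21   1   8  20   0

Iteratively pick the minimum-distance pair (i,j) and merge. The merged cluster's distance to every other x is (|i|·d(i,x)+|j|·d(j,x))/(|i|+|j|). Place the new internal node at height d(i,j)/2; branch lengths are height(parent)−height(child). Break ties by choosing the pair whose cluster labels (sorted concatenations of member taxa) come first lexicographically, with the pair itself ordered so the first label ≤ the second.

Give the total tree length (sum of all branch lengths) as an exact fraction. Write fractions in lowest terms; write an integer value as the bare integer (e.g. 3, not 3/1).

2845/48

step 1: merge (Q,Y) at d=1; branch lengths Q→1/2, Y→1/2; new cluster QY
  updated: d(D,QY)=40, d(E,QY)=61/2, d(I,QY)=20, d(O,QY)=27/2, d(QY,U)=16, d(QY,X)=27/2
step 2: merge (D,O) at d=4; branch lengths D→2, O→2; new cluster DO
  updated: d(DO,E)=42, d(DO,I)=15, d(DO,QY)=107/4, d(DO,U)=26, d(DO,X)=35
step 3: merge (E,X) at d=5; branch lengths E→5/2, X→5/2; new cluster EX
  updated: d(DO,EX)=77/2, d(EX,I)=63/2, d(EX,QY)=22, d(EX,U)=18
step 4: merge (I,U) at d=10; branch lengths I→5, U→5; new cluster IU
  updated: d(DO,IU)=41/2, d(EX,IU)=99/4, d(IU,QY)=18
step 5: merge (IU,QY) at d=18; branch lengths IU→4, QY→17/2; new cluster IQUY
  updated: d(DO,IQUY)=189/8, d(EX,IQUY)=187/8
step 6: merge (EX,IQUY) at d=187/8; branch lengths EX→147/16, IQUY→43/16; new cluster EIQUXY
  updated: d(DO,EIQUXY)=343/12
step 7: merge (DO,EIQUXY) at d=343/12; branch lengths DO→295/24, EIQUXY→125/48; new cluster DEIOQUXY
final tree: ((D:2,O:2):295/24,((E:5/2,X:5/2):147/16,((I:5,U:5):4,(Q:1/2,Y:1/2):17/2):43/16):125/48)
total length: 2845/48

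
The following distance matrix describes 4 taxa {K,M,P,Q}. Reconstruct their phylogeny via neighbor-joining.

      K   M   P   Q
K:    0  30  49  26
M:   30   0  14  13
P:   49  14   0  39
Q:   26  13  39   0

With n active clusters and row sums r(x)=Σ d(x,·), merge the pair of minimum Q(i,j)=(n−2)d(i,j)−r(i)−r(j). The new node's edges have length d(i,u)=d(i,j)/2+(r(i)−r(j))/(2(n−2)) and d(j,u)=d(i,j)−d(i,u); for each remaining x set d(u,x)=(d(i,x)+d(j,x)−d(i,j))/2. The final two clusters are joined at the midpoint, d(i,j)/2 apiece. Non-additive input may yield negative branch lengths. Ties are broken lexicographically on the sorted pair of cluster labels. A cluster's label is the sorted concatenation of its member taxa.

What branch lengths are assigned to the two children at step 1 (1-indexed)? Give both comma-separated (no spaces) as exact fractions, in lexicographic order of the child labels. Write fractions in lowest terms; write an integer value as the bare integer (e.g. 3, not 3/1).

iteration 1: select K,Q (d=26, Q=-131); attach at lengths (79/4, 25/4); label the merged cluster KQ
  updated: d(KQ,M)=17/2, d(KQ,P)=31
iteration 2: select KQ,M (d=17/2, Q=-107/2); attach at lengths (51/4, -17/4); label the merged cluster KMQ
  updated: d(KMQ,P)=73/4
iteration 3: select KMQ,P (d=73/4); attach at lengths (73/8, 73/8); label the merged cluster KMPQ
final tree: (((K:79/4,Q:25/4):51/4,M:-17/4):73/8,P:73/8)
total length: 211/4

79/4,25/4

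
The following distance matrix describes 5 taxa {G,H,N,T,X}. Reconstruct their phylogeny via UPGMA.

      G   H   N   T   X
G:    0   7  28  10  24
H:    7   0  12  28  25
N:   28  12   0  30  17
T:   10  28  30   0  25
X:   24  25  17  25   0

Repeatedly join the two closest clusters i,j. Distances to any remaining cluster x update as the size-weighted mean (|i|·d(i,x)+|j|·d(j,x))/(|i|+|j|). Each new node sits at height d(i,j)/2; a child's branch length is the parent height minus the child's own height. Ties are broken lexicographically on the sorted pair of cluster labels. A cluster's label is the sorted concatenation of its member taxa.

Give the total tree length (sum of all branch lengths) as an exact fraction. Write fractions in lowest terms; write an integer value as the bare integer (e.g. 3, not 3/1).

step 1: merge (G,H) at d=7; branch lengths G→7/2, H→7/2; new cluster GH
  updated: d(GH,N)=20, d(GH,T)=19, d(GH,X)=49/2
step 2: merge (N,X) at d=17; branch lengths N→17/2, X→17/2; new cluster NX
  updated: d(GH,NX)=89/4, d(NX,T)=55/2
step 3: merge (GH,T) at d=19; branch lengths GH→6, T→19/2; new cluster GHT
  updated: d(GHT,NX)=24
step 4: merge (GHT,NX) at d=24; branch lengths GHT→5/2, NX→7/2; new cluster GHNTX
final tree: (((G:7/2,H:7/2):6,T:19/2):5/2,(N:17/2,X:17/2):7/2)
total length: 91/2

91/2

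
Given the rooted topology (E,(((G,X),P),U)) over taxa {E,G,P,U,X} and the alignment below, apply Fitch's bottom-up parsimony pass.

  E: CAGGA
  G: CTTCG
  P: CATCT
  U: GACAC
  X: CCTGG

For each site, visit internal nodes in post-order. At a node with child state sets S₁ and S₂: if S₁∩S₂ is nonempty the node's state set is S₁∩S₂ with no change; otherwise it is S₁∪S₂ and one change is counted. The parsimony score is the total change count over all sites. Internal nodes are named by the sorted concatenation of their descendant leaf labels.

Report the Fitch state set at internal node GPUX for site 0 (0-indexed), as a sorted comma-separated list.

site 0, node GX: G={C} ∩ X={C} → {C} (+0)
site 0, node GPX: GX={C} ∩ P={C} → {C} (+0)
site 0, node GPUX: GPX={C} ∪ U={G} → {C,G} (+1)
site 0, node EGPUX: E={C} ∩ GPUX={C,G} → {C} (+0)
site 1, node GX: G={T} ∪ X={C} → {C,T} (+1)
site 1, node GPX: GX={C,T} ∪ P={A} → {A,C,T} (+1)
site 1, node GPUX: GPX={A,C,T} ∩ U={A} → {A} (+0)
site 1, node EGPUX: E={A} ∩ GPUX={A} → {A} (+0)
site 2, node GX: G={T} ∩ X={T} → {T} (+0)
site 2, node GPX: GX={T} ∩ P={T} → {T} (+0)
site 2, node GPUX: GPX={T} ∪ U={C} → {C,T} (+1)
site 2, node EGPUX: E={G} ∪ GPUX={C,T} → {C,G,T} (+1)
site 3, node GX: G={C} ∪ X={G} → {C,G} (+1)
site 3, node GPX: GX={C,G} ∩ P={C} → {C} (+0)
site 3, node GPUX: GPX={C} ∪ U={A} → {A,C} (+1)
site 3, node EGPUX: E={G} ∪ GPUX={A,C} → {A,C,G} (+1)
site 4, node GX: G={G} ∩ X={G} → {G} (+0)
site 4, node GPX: GX={G} ∪ P={T} → {G,T} (+1)
site 4, node GPUX: GPX={G,T} ∪ U={C} → {C,G,T} (+1)
site 4, node EGPUX: E={A} ∪ GPUX={C,G,T} → {A,C,G,T} (+1)
per-site changes: [1, 2, 2, 3, 3]; total = 11

C,G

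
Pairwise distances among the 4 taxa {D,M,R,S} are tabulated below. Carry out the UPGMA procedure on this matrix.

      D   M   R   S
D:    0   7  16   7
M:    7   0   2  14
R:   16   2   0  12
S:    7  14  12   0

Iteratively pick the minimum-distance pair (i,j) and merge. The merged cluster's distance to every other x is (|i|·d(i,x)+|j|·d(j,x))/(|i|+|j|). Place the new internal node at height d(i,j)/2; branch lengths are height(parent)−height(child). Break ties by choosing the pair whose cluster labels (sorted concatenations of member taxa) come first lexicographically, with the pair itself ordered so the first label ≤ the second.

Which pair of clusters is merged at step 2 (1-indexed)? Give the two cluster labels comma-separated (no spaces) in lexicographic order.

1. join M+R (d=2) ⇒ MR; edges |M|=1, |R|=1
  updated: d(D,MR)=23/2, d(MR,S)=13
2. join D+S (d=7) ⇒ DS; edges |D|=7/2, |S|=7/2
  updated: d(DS,MR)=49/4
3. join DS+MR (d=49/4) ⇒ DMRS; edges |DS|=21/8, |MR|=41/8
final tree: ((D:7/2,S:7/2):21/8,(M:1,R:1):41/8)
total length: 67/4

D,S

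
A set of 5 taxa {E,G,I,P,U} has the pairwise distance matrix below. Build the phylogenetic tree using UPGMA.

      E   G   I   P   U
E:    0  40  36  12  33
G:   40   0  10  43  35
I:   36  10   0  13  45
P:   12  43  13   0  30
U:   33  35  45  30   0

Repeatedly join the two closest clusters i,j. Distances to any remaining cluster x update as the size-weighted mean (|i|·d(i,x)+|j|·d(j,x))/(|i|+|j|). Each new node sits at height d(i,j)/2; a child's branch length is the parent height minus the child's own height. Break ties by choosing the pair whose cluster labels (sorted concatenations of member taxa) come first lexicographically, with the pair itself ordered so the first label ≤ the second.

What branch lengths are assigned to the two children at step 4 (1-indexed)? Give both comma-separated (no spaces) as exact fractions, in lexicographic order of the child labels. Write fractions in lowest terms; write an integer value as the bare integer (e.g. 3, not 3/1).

iteration 1: select G,I (d=10); attach at lengths (5, 5); label the merged cluster GI
  updated: d(E,GI)=38, d(GI,P)=28, d(GI,U)=40
iteration 2: select E,P (d=12); attach at lengths (6, 6); label the merged cluster EP
  updated: d(EP,GI)=33, d(EP,U)=63/2
iteration 3: select EP,U (d=63/2); attach at lengths (39/4, 63/4); label the merged cluster EPU
  updated: d(EPU,GI)=106/3
iteration 4: select EPU,GI (d=106/3); attach at lengths (23/12, 38/3); label the merged cluster EGIPU
final tree: (((E:6,P:6):39/4,U:63/4):23/12,(G:5,I:5):38/3)
total length: 745/12

23/12,38/3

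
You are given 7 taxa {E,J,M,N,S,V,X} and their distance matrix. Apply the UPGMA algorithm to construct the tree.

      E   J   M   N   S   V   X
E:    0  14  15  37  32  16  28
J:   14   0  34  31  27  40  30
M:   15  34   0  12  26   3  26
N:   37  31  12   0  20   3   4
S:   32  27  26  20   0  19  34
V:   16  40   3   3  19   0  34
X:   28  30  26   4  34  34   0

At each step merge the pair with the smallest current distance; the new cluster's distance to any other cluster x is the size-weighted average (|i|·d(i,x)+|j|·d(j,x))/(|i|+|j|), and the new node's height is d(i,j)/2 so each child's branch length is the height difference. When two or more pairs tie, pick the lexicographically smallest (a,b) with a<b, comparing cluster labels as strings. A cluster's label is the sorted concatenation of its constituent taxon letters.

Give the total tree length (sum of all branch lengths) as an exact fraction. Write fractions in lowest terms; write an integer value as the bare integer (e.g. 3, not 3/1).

step 1: merge (M,V) at d=3; branch lengths M→3/2, V→3/2; new cluster MV
  updated: d(E,MV)=31/2, d(J,MV)=37, d(MV,N)=15/2, d(MV,S)=45/2, d(MV,X)=30
step 2: merge (N,X) at d=4; branch lengths N→2, X→2; new cluster NX
  updated: d(E,NX)=65/2, d(J,NX)=61/2, d(MV,NX)=75/4, d(NX,S)=27
step 3: merge (E,J) at d=14; branch lengths E→7, J→7; new cluster EJ
  updated: d(EJ,MV)=105/4, d(EJ,NX)=63/2, d(EJ,S)=59/2
step 4: merge (MV,NX) at d=75/4; branch lengths MV→63/8, NX→59/8; new cluster MNVX
  updated: d(EJ,MNVX)=231/8, d(MNVX,S)=99/4
step 5: merge (MNVX,S) at d=99/4; branch lengths MNVX→3, S→99/8; new cluster MNSVX
  updated: d(EJ,MNSVX)=29
step 6: merge (EJ,MNSVX) at d=29; branch lengths EJ→15/2, MNSVX→17/8; new cluster EJMNSVX
final tree: ((E:7,J:7):15/2,(((M:3/2,V:3/2):63/8,(N:2,X:2):59/8):3,S:99/8):17/8)
total length: 245/4

245/4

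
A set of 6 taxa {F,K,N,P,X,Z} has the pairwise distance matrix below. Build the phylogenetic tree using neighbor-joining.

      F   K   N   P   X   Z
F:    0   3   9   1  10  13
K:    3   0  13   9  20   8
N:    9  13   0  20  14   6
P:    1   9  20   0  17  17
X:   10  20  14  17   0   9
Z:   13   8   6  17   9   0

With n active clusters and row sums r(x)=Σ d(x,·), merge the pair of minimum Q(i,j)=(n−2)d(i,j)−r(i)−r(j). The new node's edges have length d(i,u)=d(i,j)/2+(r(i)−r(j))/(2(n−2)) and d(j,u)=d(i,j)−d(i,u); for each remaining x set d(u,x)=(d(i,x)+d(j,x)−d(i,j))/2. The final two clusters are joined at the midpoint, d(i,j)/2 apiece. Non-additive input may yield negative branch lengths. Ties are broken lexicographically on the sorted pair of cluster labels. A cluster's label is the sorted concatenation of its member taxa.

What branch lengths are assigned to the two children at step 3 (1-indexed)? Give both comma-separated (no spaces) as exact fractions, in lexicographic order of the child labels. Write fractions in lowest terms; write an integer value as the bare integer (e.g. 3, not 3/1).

95/16,77/16

step 1: merge (F,P) at d=1, Q=-96; branch lengths F→-3, P→4; new cluster FP
  updated: d(FP,K)=11/2, d(FP,N)=14, d(FP,X)=13, d(FP,Z)=29/2
step 2: merge (FP,K) at d=11/2, Q=-77; branch lengths FP→17/6, K→8/3; new cluster FKP
  updated: d(FKP,N)=43/4, d(FKP,X)=55/4, d(FKP,Z)=17/2
step 3: merge (FKP,N) at d=43/4, Q=-169/4; branch lengths FKP→95/16, N→77/16; new cluster FKNP
  updated: d(FKNP,X)=17/2, d(FKNP,Z)=15/8
step 4: merge (FKNP,X) at d=17/2, Q=-155/8; branch lengths FKNP→11/16, X→125/16; new cluster FKNPX
  updated: d(FKNPX,Z)=19/16
step 5: merge (FKNPX,Z) at d=19/16; branch lengths FKNPX→19/32, Z→19/32; new cluster FKNPXZ
final tree: (((((F:-3,P:4):17/6,K:8/3):95/16,N:77/16):11/16,X:125/16):19/32,Z:19/32)
total length: 431/16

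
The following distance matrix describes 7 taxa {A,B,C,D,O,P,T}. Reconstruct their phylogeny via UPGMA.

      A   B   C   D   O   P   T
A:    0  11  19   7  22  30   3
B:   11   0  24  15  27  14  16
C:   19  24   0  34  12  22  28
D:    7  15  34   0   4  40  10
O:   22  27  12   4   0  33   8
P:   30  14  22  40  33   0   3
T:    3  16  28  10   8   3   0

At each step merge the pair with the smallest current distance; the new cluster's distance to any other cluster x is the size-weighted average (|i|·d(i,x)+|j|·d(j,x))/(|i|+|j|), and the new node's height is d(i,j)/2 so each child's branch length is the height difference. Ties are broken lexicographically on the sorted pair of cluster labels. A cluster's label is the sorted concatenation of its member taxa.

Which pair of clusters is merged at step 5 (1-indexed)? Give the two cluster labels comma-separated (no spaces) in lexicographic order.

1. join A+T (d=3) ⇒ AT; edges |A|=3/2, |T|=3/2
  updated: d(AT,B)=27/2, d(AT,C)=47/2, d(AT,D)=17/2, d(AT,O)=15, d(AT,P)=33/2
2. join D+O (d=4) ⇒ DO; edges |D|=2, |O|=2
  updated: d(AT,DO)=47/4, d(B,DO)=21, d(C,DO)=23, d(DO,P)=73/2
3. join AT+DO (d=47/4) ⇒ ADOT; edges |AT|=35/8, |DO|=31/8
  updated: d(ADOT,B)=69/4, d(ADOT,C)=93/4, d(ADOT,P)=53/2
4. join B+P (d=14) ⇒ BP; edges |B|=7, |P|=7
  updated: d(ADOT,BP)=175/8, d(BP,C)=23
5. join ADOT+BP (d=175/8) ⇒ ABDOPT; edges |ADOT|=81/16, |BP|=63/16
  updated: d(ABDOPT,C)=139/6
6. join ABDOPT+C (d=139/6) ⇒ ABCDOPT; edges |ABDOPT|=31/48, |C|=139/12
final tree: ((((A:3/2,T:3/2):35/8,(D:2,O:2):31/8):81/16,(B:7,P:7):63/16):31/48,C:139/12)
total length: 2423/48

ADOT,BP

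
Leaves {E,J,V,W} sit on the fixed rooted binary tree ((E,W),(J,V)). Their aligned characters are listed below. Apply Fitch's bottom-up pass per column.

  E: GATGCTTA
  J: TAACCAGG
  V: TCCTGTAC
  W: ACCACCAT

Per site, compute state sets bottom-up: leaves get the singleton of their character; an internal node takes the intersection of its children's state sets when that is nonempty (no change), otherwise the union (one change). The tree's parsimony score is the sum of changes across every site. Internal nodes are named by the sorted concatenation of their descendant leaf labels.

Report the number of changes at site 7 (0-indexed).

3

EW@0: {G} ∪ {A} = {A,G} (union, +1)
JV@0: {T} ∩ {T} = {T} (intersection, +0)
EJVW@0: {A,G} ∪ {T} = {A,G,T} (union, +1)
EW@1: {A} ∪ {C} = {A,C} (union, +1)
JV@1: {A} ∪ {C} = {A,C} (union, +1)
EJVW@1: {A,C} ∩ {A,C} = {A,C} (intersection, +0)
EW@2: {T} ∪ {C} = {C,T} (union, +1)
JV@2: {A} ∪ {C} = {A,C} (union, +1)
EJVW@2: {C,T} ∩ {A,C} = {C} (intersection, +0)
EW@3: {G} ∪ {A} = {A,G} (union, +1)
JV@3: {C} ∪ {T} = {C,T} (union, +1)
EJVW@3: {A,G} ∪ {C,T} = {A,C,G,T} (union, +1)
EW@4: {C} ∩ {C} = {C} (intersection, +0)
JV@4: {C} ∪ {G} = {C,G} (union, +1)
EJVW@4: {C} ∩ {C,G} = {C} (intersection, +0)
EW@5: {T} ∪ {C} = {C,T} (union, +1)
JV@5: {A} ∪ {T} = {A,T} (union, +1)
EJVW@5: {C,T} ∩ {A,T} = {T} (intersection, +0)
EW@6: {T} ∪ {A} = {A,T} (union, +1)
JV@6: {G} ∪ {A} = {A,G} (union, +1)
EJVW@6: {A,T} ∩ {A,G} = {A} (intersection, +0)
EW@7: {A} ∪ {T} = {A,T} (union, +1)
JV@7: {G} ∪ {C} = {C,G} (union, +1)
EJVW@7: {A,T} ∪ {C,G} = {A,C,G,T} (union, +1)
per-site changes: [2, 2, 2, 3, 1, 2, 2, 3]; total = 17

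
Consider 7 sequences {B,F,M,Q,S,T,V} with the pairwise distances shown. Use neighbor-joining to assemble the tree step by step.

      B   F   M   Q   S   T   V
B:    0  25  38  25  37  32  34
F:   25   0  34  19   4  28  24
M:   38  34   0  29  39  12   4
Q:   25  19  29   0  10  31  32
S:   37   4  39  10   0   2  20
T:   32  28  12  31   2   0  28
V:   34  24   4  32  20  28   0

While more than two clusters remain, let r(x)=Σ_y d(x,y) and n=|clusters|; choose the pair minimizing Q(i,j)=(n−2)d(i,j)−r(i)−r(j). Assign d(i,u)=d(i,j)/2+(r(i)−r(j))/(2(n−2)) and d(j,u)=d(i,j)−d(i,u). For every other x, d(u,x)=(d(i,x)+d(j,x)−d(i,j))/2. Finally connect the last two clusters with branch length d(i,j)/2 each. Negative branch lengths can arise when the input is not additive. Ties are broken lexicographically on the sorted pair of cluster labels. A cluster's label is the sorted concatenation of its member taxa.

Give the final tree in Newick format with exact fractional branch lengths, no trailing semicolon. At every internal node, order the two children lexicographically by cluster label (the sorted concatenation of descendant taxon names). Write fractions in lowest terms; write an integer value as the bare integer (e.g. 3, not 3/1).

iteration 1: select M,V (d=4, Q=-278); attach at lengths (17/5, 3/5); label the merged cluster MV
  updated: d(B,MV)=34, d(F,MV)=27, d(MV,Q)=57/2, d(MV,S)=55/2, d(MV,T)=18
iteration 2: select S,T (d=2, Q=-367/2); attach at lengths (-45/16, 77/16); label the merged cluster ST
  updated: d(B,ST)=67/2, d(F,ST)=15, d(MV,ST)=87/4, d(Q,ST)=39/2
iteration 3: select MV,ST (d=87/4, Q=-543/4); attach at lengths (347/24, 175/24); label the merged cluster MSTV
  updated: d(B,MSTV)=183/8, d(F,MSTV)=81/8, d(MSTV,Q)=105/8
iteration 4: select B,Q (d=25, Q=-80); attach at lengths (263/16, 137/16); label the merged cluster BQ
  updated: d(BQ,F)=19/2, d(BQ,MSTV)=11/2
iteration 5: select BQ,F (d=19/2, Q=-201/8); attach at lengths (39/16, 113/16); label the merged cluster BFQ
  updated: d(BFQ,MSTV)=49/16
iteration 6: select BFQ,MSTV (d=49/16); attach at lengths (49/32, 49/32); label the merged cluster BFMQSTV
final tree: (((B:263/16,Q:137/16):39/16,F:113/16):49/32,((M:17/5,V:3/5):347/24,(S:-45/16,T:77/16):175/24):49/32)
total length: 1045/16

(((B:263/16,Q:137/16):39/16,F:113/16):49/32,((M:17/5,V:3/5):347/24,(S:-45/16,T:77/16):175/24):49/32)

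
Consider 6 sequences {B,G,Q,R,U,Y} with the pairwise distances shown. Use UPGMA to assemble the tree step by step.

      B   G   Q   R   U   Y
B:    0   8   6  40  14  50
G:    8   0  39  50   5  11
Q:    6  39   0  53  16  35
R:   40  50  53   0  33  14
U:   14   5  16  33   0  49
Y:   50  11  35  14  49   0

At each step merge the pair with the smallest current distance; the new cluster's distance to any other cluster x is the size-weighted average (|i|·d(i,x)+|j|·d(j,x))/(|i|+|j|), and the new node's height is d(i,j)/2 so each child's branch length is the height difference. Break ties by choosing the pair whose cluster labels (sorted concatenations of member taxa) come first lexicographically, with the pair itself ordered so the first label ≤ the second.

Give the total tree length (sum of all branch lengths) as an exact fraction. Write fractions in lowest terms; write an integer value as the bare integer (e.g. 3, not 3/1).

step 1: merge (G,U) at d=5; branch lengths G→5/2, U→5/2; new cluster GU
  updated: d(B,GU)=11, d(GU,Q)=55/2, d(GU,R)=83/2, d(GU,Y)=30
step 2: merge (B,Q) at d=6; branch lengths B→3, Q→3; new cluster BQ
  updated: d(BQ,GU)=77/4, d(BQ,R)=93/2, d(BQ,Y)=85/2
step 3: merge (R,Y) at d=14; branch lengths R→7, Y→7; new cluster RY
  updated: d(BQ,RY)=89/2, d(GU,RY)=143/4
step 4: merge (BQ,GU) at d=77/4; branch lengths BQ→53/8, GU→57/8; new cluster BGQU
  updated: d(BGQU,RY)=321/8
step 5: merge (BGQU,RY) at d=321/8; branch lengths BGQU→167/16, RY→209/16; new cluster BGQRUY
final tree: (((B:3,Q:3):53/8,(G:5/2,U:5/2):57/8):167/16,(R:7,Y:7):209/16)
total length: 249/4

249/4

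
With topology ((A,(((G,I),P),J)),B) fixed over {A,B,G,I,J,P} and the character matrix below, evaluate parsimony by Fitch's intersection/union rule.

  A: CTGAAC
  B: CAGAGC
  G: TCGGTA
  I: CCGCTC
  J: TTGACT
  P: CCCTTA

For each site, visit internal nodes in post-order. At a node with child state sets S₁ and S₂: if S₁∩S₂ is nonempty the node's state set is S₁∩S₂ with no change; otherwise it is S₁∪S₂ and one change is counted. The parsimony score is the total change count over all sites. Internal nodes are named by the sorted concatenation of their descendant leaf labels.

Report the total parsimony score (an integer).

14

site 0, node GI: G={T} ∪ I={C} → {C,T} (+1)
site 0, node GIP: GI={C,T} ∩ P={C} → {C} (+0)
site 0, node GIJP: GIP={C} ∪ J={T} → {C,T} (+1)
site 0, node AGIJP: A={C} ∩ GIJP={C,T} → {C} (+0)
site 0, node ABGIJP: AGIJP={C} ∩ B={C} → {C} (+0)
site 1, node GI: G={C} ∩ I={C} → {C} (+0)
site 1, node GIP: GI={C} ∩ P={C} → {C} (+0)
site 1, node GIJP: GIP={C} ∪ J={T} → {C,T} (+1)
site 1, node AGIJP: A={T} ∩ GIJP={C,T} → {T} (+0)
site 1, node ABGIJP: AGIJP={T} ∪ B={A} → {A,T} (+1)
site 2, node GI: G={G} ∩ I={G} → {G} (+0)
site 2, node GIP: GI={G} ∪ P={C} → {C,G} (+1)
site 2, node GIJP: GIP={C,G} ∩ J={G} → {G} (+0)
site 2, node AGIJP: A={G} ∩ GIJP={G} → {G} (+0)
site 2, node ABGIJP: AGIJP={G} ∩ B={G} → {G} (+0)
site 3, node GI: G={G} ∪ I={C} → {C,G} (+1)
site 3, node GIP: GI={C,G} ∪ P={T} → {C,G,T} (+1)
site 3, node GIJP: GIP={C,G,T} ∪ J={A} → {A,C,G,T} (+1)
site 3, node AGIJP: A={A} ∩ GIJP={A,C,G,T} → {A} (+0)
site 3, node ABGIJP: AGIJP={A} ∩ B={A} → {A} (+0)
site 4, node GI: G={T} ∩ I={T} → {T} (+0)
site 4, node GIP: GI={T} ∩ P={T} → {T} (+0)
site 4, node GIJP: GIP={T} ∪ J={C} → {C,T} (+1)
site 4, node AGIJP: A={A} ∪ GIJP={C,T} → {A,C,T} (+1)
site 4, node ABGIJP: AGIJP={A,C,T} ∪ B={G} → {A,C,G,T} (+1)
site 5, node GI: G={A} ∪ I={C} → {A,C} (+1)
site 5, node GIP: GI={A,C} ∩ P={A} → {A} (+0)
site 5, node GIJP: GIP={A} ∪ J={T} → {A,T} (+1)
site 5, node AGIJP: A={C} ∪ GIJP={A,T} → {A,C,T} (+1)
site 5, node ABGIJP: AGIJP={A,C,T} ∩ B={C} → {C} (+0)
per-site changes: [2, 2, 1, 3, 3, 3]; total = 14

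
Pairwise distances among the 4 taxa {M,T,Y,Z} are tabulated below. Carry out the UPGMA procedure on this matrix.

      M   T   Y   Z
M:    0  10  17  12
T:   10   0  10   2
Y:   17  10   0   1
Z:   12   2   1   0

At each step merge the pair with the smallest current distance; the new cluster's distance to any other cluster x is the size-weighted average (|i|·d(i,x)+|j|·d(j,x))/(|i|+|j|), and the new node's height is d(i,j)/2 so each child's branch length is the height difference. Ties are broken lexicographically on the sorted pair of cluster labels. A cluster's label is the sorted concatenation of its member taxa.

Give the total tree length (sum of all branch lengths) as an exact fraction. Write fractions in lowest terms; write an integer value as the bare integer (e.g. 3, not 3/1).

step 1: merge (Y,Z) at d=1; branch lengths Y→1/2, Z→1/2; new cluster YZ
  updated: d(M,YZ)=29/2, d(T,YZ)=6
step 2: merge (T,YZ) at d=6; branch lengths T→3, YZ→5/2; new cluster TYZ
  updated: d(M,TYZ)=13
step 3: merge (M,TYZ) at d=13; branch lengths M→13/2, TYZ→7/2; new cluster MTYZ
final tree: (M:13/2,(T:3,(Y:1/2,Z:1/2):5/2):7/2)
total length: 33/2

33/2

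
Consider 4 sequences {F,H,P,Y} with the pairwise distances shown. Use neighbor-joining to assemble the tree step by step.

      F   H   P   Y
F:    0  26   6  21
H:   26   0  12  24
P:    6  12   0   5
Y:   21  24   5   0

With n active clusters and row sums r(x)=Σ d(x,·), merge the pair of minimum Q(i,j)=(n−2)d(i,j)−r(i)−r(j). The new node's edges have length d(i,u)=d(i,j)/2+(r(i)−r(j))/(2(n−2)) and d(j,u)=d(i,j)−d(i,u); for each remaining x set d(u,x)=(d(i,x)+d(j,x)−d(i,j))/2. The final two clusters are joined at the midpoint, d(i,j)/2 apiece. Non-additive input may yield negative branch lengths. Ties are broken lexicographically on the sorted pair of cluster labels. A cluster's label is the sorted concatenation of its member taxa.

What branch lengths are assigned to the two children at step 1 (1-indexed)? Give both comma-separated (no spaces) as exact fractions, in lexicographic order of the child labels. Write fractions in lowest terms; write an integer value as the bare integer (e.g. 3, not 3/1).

21/2,-9/2

step 1: merge (F,P) at d=6, Q=-64; branch lengths F→21/2, P→-9/2; new cluster FP
  updated: d(FP,H)=16, d(FP,Y)=10
step 2: merge (FP,H) at d=16, Q=-50; branch lengths FP→1, H→15; new cluster FHP
  updated: d(FHP,Y)=9
step 3: merge (FHP,Y) at d=9; branch lengths FHP→9/2, Y→9/2; new cluster FHPY
final tree: (((F:21/2,P:-9/2):1,H:15):9/2,Y:9/2)
total length: 31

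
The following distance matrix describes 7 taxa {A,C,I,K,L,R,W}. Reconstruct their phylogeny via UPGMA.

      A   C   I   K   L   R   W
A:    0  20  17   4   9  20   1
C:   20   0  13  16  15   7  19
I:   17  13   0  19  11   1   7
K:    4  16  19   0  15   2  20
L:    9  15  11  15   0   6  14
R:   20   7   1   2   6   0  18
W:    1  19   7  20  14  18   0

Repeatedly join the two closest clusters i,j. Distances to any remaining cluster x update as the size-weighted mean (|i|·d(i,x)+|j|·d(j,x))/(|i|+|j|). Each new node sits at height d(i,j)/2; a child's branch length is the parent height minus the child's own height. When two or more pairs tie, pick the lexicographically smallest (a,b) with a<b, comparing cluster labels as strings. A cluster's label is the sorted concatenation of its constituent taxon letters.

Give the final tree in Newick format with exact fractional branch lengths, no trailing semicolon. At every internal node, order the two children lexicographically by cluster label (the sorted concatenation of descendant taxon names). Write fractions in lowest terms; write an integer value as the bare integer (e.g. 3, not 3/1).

(((A:1/2,W:1/2):11/2,K:6):4/3,(C:35/6,((I:1/2,R:1/2):15/4,L:17/4):19/12):3/2)

1. join A+W (d=1) ⇒ AW; edges |A|=1/2, |W|=1/2
  updated: d(AW,C)=39/2, d(AW,I)=12, d(AW,K)=12, d(AW,L)=23/2, d(AW,R)=19
2. join I+R (d=1) ⇒ IR; edges |I|=1/2, |R|=1/2
  updated: d(AW,IR)=31/2, d(C,IR)=10, d(IR,K)=21/2, d(IR,L)=17/2
3. join IR+L (d=17/2) ⇒ ILR; edges |IR|=15/4, |L|=17/4
  updated: d(AW,ILR)=85/6, d(C,ILR)=35/3, d(ILR,K)=12
4. join C+ILR (d=35/3) ⇒ CILR; edges |C|=35/6, |ILR|=19/12
  updated: d(AW,CILR)=31/2, d(CILR,K)=13
5. join AW+K (d=12) ⇒ AKW; edges |AW|=11/2, |K|=6
  updated: d(AKW,CILR)=44/3
6. join AKW+CILR (d=44/3) ⇒ ACIKLRW; edges |AKW|=4/3, |CILR|=3/2
final tree: (((A:1/2,W:1/2):11/2,K:6):4/3,(C:35/6,((I:1/2,R:1/2):15/4,L:17/4):19/12):3/2)
total length: 127/4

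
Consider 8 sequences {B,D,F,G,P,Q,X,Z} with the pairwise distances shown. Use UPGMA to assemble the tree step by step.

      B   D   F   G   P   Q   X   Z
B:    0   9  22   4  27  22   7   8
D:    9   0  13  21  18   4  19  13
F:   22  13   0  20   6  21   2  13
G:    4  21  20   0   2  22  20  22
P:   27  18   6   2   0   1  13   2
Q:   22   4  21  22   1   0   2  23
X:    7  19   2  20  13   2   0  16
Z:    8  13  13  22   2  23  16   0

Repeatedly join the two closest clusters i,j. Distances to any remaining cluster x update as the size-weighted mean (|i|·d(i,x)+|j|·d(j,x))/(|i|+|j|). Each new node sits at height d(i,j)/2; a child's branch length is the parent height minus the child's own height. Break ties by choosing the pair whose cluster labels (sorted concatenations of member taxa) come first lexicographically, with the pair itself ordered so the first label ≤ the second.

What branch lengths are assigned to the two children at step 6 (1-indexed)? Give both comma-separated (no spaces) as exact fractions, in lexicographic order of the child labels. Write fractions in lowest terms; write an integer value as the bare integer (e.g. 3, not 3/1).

1/4,3/2

iteration 1: select P,Q (d=1); attach at lengths (1/2, 1/2); label the merged cluster PQ
  updated: d(B,PQ)=49/2, d(D,PQ)=11, d(F,PQ)=27/2, d(G,PQ)=12, d(PQ,X)=15/2, d(PQ,Z)=25/2
iteration 2: select F,X (d=2); attach at lengths (1, 1); label the merged cluster FX
  updated: d(B,FX)=29/2, d(D,FX)=16, d(FX,G)=20, d(FX,PQ)=21/2, d(FX,Z)=29/2
iteration 3: select B,G (d=4); attach at lengths (2, 2); label the merged cluster BG
  updated: d(BG,D)=15, d(BG,FX)=69/4, d(BG,PQ)=73/4, d(BG,Z)=15
iteration 4: select FX,PQ (d=21/2); attach at lengths (17/4, 19/4); label the merged cluster FPQX
  updated: d(BG,FPQX)=71/4, d(D,FPQX)=27/2, d(FPQX,Z)=27/2
iteration 5: select D,Z (d=13); attach at lengths (13/2, 13/2); label the merged cluster DZ
  updated: d(BG,DZ)=15, d(DZ,FPQX)=27/2
iteration 6: select DZ,FPQX (d=27/2); attach at lengths (1/4, 3/2); label the merged cluster DFPQXZ
  updated: d(BG,DFPQXZ)=101/6
iteration 7: select BG,DFPQXZ (d=101/6); attach at lengths (77/12, 5/3); label the merged cluster BDFGPQXZ
final tree: ((B:2,G:2):77/12,((D:13/2,Z:13/2):1/4,((F:1,X:1):17/4,(P:1/2,Q:1/2):19/4):3/2):5/3)
total length: 233/6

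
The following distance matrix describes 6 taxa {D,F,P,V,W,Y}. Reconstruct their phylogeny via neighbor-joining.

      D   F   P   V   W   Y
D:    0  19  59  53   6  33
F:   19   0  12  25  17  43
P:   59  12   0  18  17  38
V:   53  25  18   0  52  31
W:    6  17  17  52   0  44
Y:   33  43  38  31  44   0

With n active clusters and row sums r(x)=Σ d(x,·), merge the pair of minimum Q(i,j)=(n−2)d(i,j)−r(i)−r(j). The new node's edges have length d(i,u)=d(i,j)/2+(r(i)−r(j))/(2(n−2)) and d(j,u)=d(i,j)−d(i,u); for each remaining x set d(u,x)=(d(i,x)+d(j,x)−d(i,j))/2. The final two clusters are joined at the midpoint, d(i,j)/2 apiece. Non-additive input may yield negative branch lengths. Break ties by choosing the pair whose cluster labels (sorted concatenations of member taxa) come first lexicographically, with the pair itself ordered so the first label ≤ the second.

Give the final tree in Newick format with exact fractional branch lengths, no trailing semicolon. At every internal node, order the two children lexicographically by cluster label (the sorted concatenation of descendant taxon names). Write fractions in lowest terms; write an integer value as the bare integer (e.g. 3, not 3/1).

(((((D:29/4,W:-5/4):85/6,F:5/6):75/8,P:53/8):47/8,V:10):21/2,Y:21/2)

step 1: merge (D,W) at d=6, Q=-282; branch lengths D→29/4, W→-5/4; new cluster DW
  updated: d(DW,F)=15, d(DW,P)=35, d(DW,V)=99/2, d(DW,Y)=71/2
step 2: merge (DW,F) at d=15, Q=-185; branch lengths DW→85/6, F→5/6; new cluster DFW
  updated: d(DFW,P)=16, d(DFW,V)=119/4, d(DFW,Y)=127/4
step 3: merge (DFW,P) at d=16, Q=-235/2; branch lengths DFW→75/8, P→53/8; new cluster DFPW
  updated: d(DFPW,V)=127/8, d(DFPW,Y)=215/8
step 4: merge (DFPW,V) at d=127/8, Q=-295/4; branch lengths DFPW→47/8, V→10; new cluster DFPVW
  updated: d(DFPVW,Y)=21
step 5: merge (DFPVW,Y) at d=21; branch lengths DFPVW→21/2, Y→21/2; new cluster DFPVWY
final tree: (((((D:29/4,W:-5/4):85/6,F:5/6):75/8,P:53/8):47/8,V:10):21/2,Y:21/2)
total length: 591/8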